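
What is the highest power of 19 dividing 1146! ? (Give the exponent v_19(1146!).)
v_19(1146!) = 63

Legendre's formula: v_p(n!) = Σ_{k ≥ 1} ⌊n / p^k⌋. For p = 19, n = 1146, the terms are:
  ⌊1146/19^1⌋ = ⌊1146/19⌋ = 60
  ⌊1146/19^2⌋ = ⌊1146/361⌋ = 3
(the next term ⌊1146/19^3⌋ = 0, terminating the sum). Summing: v_19(1146!) = 60 + 3 = 63.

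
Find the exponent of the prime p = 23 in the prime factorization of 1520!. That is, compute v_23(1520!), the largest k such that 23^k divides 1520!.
v_23(1520!) = 68

Legendre's formula: v_p(n!) = Σ_{k ≥ 1} ⌊n / p^k⌋. For p = 23, n = 1520, the terms are:
  ⌊1520/23^1⌋ = ⌊1520/23⌋ = 66
  ⌊1520/23^2⌋ = ⌊1520/529⌋ = 2
(the next term ⌊1520/23^3⌋ = 0, terminating the sum). Summing: v_23(1520!) = 66 + 2 = 68.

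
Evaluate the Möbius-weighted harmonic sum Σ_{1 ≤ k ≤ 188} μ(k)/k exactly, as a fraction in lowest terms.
Σ μ(k)/k = -27041902300620416603296223594221152327628829604011718275600551594065857/5397346292805549782720214077673687806275517530364350655459511599582614290

Values of μ(k) for 1 ≤ k ≤ 188: μ(1) = 1, μ(2) = -1, μ(3) = -1, μ(5) = -1, μ(6) = 1, μ(7) = -1, μ(10) = 1, μ(11) = -1, μ(13) = -1, μ(14) = 1, μ(15) = 1, μ(17) = -1, μ(19) = -1, μ(21) = 1, μ(22) = 1, μ(23) = -1, μ(26) = 1, μ(29) = -1, μ(30) = -1, μ(31) = -1, μ(33) = 1, μ(34) = 1, μ(35) = 1, μ(37) = -1, μ(38) = 1, μ(39) = 1, μ(41) = -1, μ(42) = -1, μ(43) = -1, μ(46) = 1, μ(47) = -1, μ(51) = 1, μ(53) = -1, μ(55) = 1, μ(57) = 1, μ(58) = 1, μ(59) = -1, μ(61) = -1, μ(62) = 1, μ(65) = 1, μ(66) = -1, μ(67) = -1, μ(69) = 1, μ(70) = -1, μ(71) = -1, μ(73) = -1, μ(74) = 1, μ(77) = 1, μ(78) = -1, μ(79) = -1, μ(82) = 1, μ(83) = -1, μ(85) = 1, μ(86) = 1, μ(87) = 1, μ(89) = -1, μ(91) = 1, μ(93) = 1, μ(94) = 1, μ(95) = 1, μ(97) = -1, μ(101) = -1, μ(102) = -1, μ(103) = -1, μ(105) = -1, μ(106) = 1, μ(107) = -1, μ(109) = -1, μ(110) = -1, μ(111) = 1, μ(113) = -1, μ(114) = -1, μ(115) = 1, μ(118) = 1, μ(119) = 1, μ(122) = 1, μ(123) = 1, μ(127) = -1, μ(129) = 1, μ(130) = -1, μ(131) = -1, μ(133) = 1, μ(134) = 1, μ(137) = -1, μ(138) = -1, μ(139) = -1, μ(141) = 1, μ(142) = 1, μ(143) = 1, μ(145) = 1, μ(146) = 1, μ(149) = -1, μ(151) = -1, μ(154) = -1, μ(155) = 1, μ(157) = -1, μ(158) = 1, μ(159) = 1, μ(161) = 1, μ(163) = -1, μ(165) = -1, μ(166) = 1, μ(167) = -1, μ(170) = -1, μ(173) = -1, μ(174) = -1, μ(177) = 1, μ(178) = 1, μ(179) = -1, μ(181) = -1, μ(182) = -1, μ(183) = 1, μ(185) = 1, μ(186) = -1, μ(187) = 1, with μ = 0 on non-squarefree integers. Summing μ(k)/k for k where μ(k) ≠ 0 gives -27041902300620416603296223594221152327628829604011718275600551594065857/5397346292805549782720214077673687806275517530364350655459511599582614290 ≈ -0.0050. (PNT ⟺ this sum → 0 as n → ∞.)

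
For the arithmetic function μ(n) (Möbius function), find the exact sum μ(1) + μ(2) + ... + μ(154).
Σ_{n ≤ 154} μ(n) = -2

Compute μ(n) for each 1 ≤ n ≤ 154: μ(1) = 1, μ(2) = -1, μ(3) = -1, μ(4) = 0, μ(5) = -1, μ(6) = 1, μ(7) = -1, μ(8) = 0, μ(9) = 0, μ(10) = 1, μ(11) = -1, μ(12) = 0, μ(13) = -1, μ(14) = 1, μ(15) = 1, μ(16) = 0, μ(17) = -1, μ(18) = 0, μ(19) = -1, μ(20) = 0, μ(21) = 1, μ(22) = 1, μ(23) = -1, μ(24) = 0, μ(25) = 0, μ(26) = 1, μ(27) = 0, μ(28) = 0, μ(29) = -1, μ(30) = -1, μ(31) = -1, μ(32) = 0, μ(33) = 1, μ(34) = 1, μ(35) = 1, μ(36) = 0, μ(37) = -1, μ(38) = 1, μ(39) = 1, μ(40) = 0, μ(41) = -1, μ(42) = -1, μ(43) = -1, μ(44) = 0, μ(45) = 0, μ(46) = 1, μ(47) = -1, μ(48) = 0, μ(49) = 0, μ(50) = 0, μ(51) = 1, μ(52) = 0, μ(53) = -1, μ(54) = 0, μ(55) = 1, μ(56) = 0, μ(57) = 1, μ(58) = 1, μ(59) = -1, μ(60) = 0, μ(61) = -1, μ(62) = 1, μ(63) = 0, μ(64) = 0, μ(65) = 1, μ(66) = -1, μ(67) = -1, μ(68) = 0, μ(69) = 1, μ(70) = -1, μ(71) = -1, μ(72) = 0, μ(73) = -1, μ(74) = 1, μ(75) = 0, μ(76) = 0, μ(77) = 1, μ(78) = -1, μ(79) = -1, μ(80) = 0, μ(81) = 0, μ(82) = 1, μ(83) = -1, μ(84) = 0, μ(85) = 1, μ(86) = 1, μ(87) = 1, μ(88) = 0, μ(89) = -1, μ(90) = 0, μ(91) = 1, μ(92) = 0, μ(93) = 1, μ(94) = 1, μ(95) = 1, μ(96) = 0, μ(97) = -1, μ(98) = 0, μ(99) = 0, μ(100) = 0, μ(101) = -1, μ(102) = -1, μ(103) = -1, μ(104) = 0, μ(105) = -1, μ(106) = 1, μ(107) = -1, μ(108) = 0, μ(109) = -1, μ(110) = -1, μ(111) = 1, μ(112) = 0, μ(113) = -1, μ(114) = -1, μ(115) = 1, μ(116) = 0, μ(117) = 0, μ(118) = 1, μ(119) = 1, μ(120) = 0, μ(121) = 0, μ(122) = 1, μ(123) = 1, μ(124) = 0, μ(125) = 0, μ(126) = 0, μ(127) = -1, μ(128) = 0, μ(129) = 1, μ(130) = -1, μ(131) = -1, μ(132) = 0, μ(133) = 1, μ(134) = 1, μ(135) = 0, μ(136) = 0, μ(137) = -1, μ(138) = -1, μ(139) = -1, μ(140) = 0, μ(141) = 1, μ(142) = 1, μ(143) = 1, μ(144) = 0, μ(145) = 1, μ(146) = 1, μ(147) = 0, μ(148) = 0, μ(149) = -1, μ(150) = 0, μ(151) = -1, μ(152) = 0, μ(153) = 0, μ(154) = -1. Summing all 154 values: -2. (Mertens function M(x) = Σ_{n ≤ x} μ(n); on average M(x) should be small (PNT ⟺ M(x) = o(x)).)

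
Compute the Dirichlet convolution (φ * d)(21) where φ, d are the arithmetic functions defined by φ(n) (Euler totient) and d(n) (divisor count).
(φ * d)(21) = 32

Divisors of 21: [1, 3, 7, 21]. For each d | 21:
  d = 1: φ(1) · d(21/1) = 1 · 4 = 4
  d = 3: φ(3) · d(21/3) = 2 · 2 = 4
  d = 7: φ(7) · d(21/7) = 6 · 2 = 12
  d = 21: φ(21) · d(21/21) = 12 · 1 = 12
Summing: (φ * d)(21) = 4 + 4 + 12 + 12 = 32.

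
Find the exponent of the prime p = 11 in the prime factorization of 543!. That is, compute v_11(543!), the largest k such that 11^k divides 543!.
v_11(543!) = 53

Legendre's formula: v_p(n!) = Σ_{k ≥ 1} ⌊n / p^k⌋. For p = 11, n = 543, the terms are:
  ⌊543/11^1⌋ = ⌊543/11⌋ = 49
  ⌊543/11^2⌋ = ⌊543/121⌋ = 4
(the next term ⌊543/11^3⌋ = 0, terminating the sum). Summing: v_11(543!) = 49 + 4 = 53.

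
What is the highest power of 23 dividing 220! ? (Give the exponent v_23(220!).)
v_23(220!) = 9

Legendre's formula: v_p(n!) = Σ_{k ≥ 1} ⌊n / p^k⌋. For p = 23, n = 220, the terms are:
  ⌊220/23^1⌋ = ⌊220/23⌋ = 9
(the next term ⌊220/23^2⌋ = 0, terminating the sum). Summing: v_23(220!) = 9 = 9.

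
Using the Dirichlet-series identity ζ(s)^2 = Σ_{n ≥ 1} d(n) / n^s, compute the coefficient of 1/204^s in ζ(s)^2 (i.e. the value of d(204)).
d(204) = 12

ζ(s)^2 = (Σ 1/m^s)(Σ 1/k^s). The coefficient of 1/n^s in the product is the number of ordered pairs (m, k) with mk = n, which equals d(n). For n = 204, divisors are [1, 2, 3, 4, 6, 12, 17, 34, 51, 68, 102, 204], so d(204) = 12.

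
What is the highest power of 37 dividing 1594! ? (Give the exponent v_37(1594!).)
v_37(1594!) = 44

Legendre's formula: v_p(n!) = Σ_{k ≥ 1} ⌊n / p^k⌋. For p = 37, n = 1594, the terms are:
  ⌊1594/37^1⌋ = ⌊1594/37⌋ = 43
  ⌊1594/37^2⌋ = ⌊1594/1369⌋ = 1
(the next term ⌊1594/37^3⌋ = 0, terminating the sum). Summing: v_37(1594!) = 43 + 1 = 44.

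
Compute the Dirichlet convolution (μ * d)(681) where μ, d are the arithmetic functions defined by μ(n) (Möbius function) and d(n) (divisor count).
(μ * d)(681) = 1

Divisors of 681: [1, 3, 227, 681]. For each d | 681:
  d = 1: μ(1) · d(681/1) = 1 · 4 = 4
  d = 3: μ(3) · d(681/3) = -1 · 2 = -2
  d = 227: μ(227) · d(681/227) = -1 · 2 = -2
  d = 681: μ(681) · d(681/681) = 1 · 1 = 1
Summing: (μ * d)(681) = 4 + -2 + -2 + 1 = 1.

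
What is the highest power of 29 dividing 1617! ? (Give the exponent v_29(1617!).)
v_29(1617!) = 56

Legendre's formula: v_p(n!) = Σ_{k ≥ 1} ⌊n / p^k⌋. For p = 29, n = 1617, the terms are:
  ⌊1617/29^1⌋ = ⌊1617/29⌋ = 55
  ⌊1617/29^2⌋ = ⌊1617/841⌋ = 1
(the next term ⌊1617/29^3⌋ = 0, terminating the sum). Summing: v_29(1617!) = 55 + 1 = 56.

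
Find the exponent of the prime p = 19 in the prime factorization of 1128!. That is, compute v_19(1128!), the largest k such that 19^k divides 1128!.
v_19(1128!) = 62

Legendre's formula: v_p(n!) = Σ_{k ≥ 1} ⌊n / p^k⌋. For p = 19, n = 1128, the terms are:
  ⌊1128/19^1⌋ = ⌊1128/19⌋ = 59
  ⌊1128/19^2⌋ = ⌊1128/361⌋ = 3
(the next term ⌊1128/19^3⌋ = 0, terminating the sum). Summing: v_19(1128!) = 59 + 3 = 62.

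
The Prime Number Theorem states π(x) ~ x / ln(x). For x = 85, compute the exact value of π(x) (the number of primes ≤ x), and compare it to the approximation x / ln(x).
π(85) = 23;  x/ln(x) ≈ 19.13;  relative error ≈ 16.81%.

Directly count primes up to 85: π(85) = 23. The PNT approximation gives 85/ln(85) ≈ 85/4.44265 ≈ 19.13. Relative error (π(x) − x/ln(x)) / π(x) ≈ 16.81%; the approximation is known to undercount slightly (Li(x) is a better estimate).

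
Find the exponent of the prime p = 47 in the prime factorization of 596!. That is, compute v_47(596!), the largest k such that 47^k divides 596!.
v_47(596!) = 12

Legendre's formula: v_p(n!) = Σ_{k ≥ 1} ⌊n / p^k⌋. For p = 47, n = 596, the terms are:
  ⌊596/47^1⌋ = ⌊596/47⌋ = 12
(the next term ⌊596/47^2⌋ = 0, terminating the sum). Summing: v_47(596!) = 12 = 12.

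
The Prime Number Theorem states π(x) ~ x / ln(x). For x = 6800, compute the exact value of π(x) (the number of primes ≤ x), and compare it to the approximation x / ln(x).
π(6800) = 875;  x/ln(x) ≈ 770.57;  relative error ≈ 11.94%.

Directly count primes up to 6800: π(6800) = 875. The PNT approximation gives 6800/ln(6800) ≈ 6800/8.82468 ≈ 770.57. Relative error (π(x) − x/ln(x)) / π(x) ≈ 11.94%; the approximation is known to undercount slightly (Li(x) is a better estimate).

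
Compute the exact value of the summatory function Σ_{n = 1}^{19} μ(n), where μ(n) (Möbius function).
Σ_{n ≤ 19} μ(n) = -3

Compute μ(n) for each 1 ≤ n ≤ 19: μ(1) = 1, μ(2) = -1, μ(3) = -1, μ(4) = 0, μ(5) = -1, μ(6) = 1, μ(7) = -1, μ(8) = 0, μ(9) = 0, μ(10) = 1, μ(11) = -1, μ(12) = 0, μ(13) = -1, μ(14) = 1, μ(15) = 1, μ(16) = 0, μ(17) = -1, μ(18) = 0, μ(19) = -1. Summing all 19 values: -3. (Mertens function M(x) = Σ_{n ≤ x} μ(n); on average M(x) should be small (PNT ⟺ M(x) = o(x)).)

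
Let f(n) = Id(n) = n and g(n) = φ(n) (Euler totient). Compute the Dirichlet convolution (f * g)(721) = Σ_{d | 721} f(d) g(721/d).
(Id * φ)(721) = 2665

Divisors of 721: [1, 7, 103, 721]. For each d | 721:
  d = 1: Id(1) · φ(721/1) = 1 · 612 = 612
  d = 7: Id(7) · φ(721/7) = 7 · 102 = 714
  d = 103: Id(103) · φ(721/103) = 103 · 6 = 618
  d = 721: Id(721) · φ(721/721) = 721 · 1 = 721
Summing: (Id * φ)(721) = 612 + 714 + 618 + 721 = 2665.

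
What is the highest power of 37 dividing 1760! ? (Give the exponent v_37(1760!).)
v_37(1760!) = 48

Legendre's formula: v_p(n!) = Σ_{k ≥ 1} ⌊n / p^k⌋. For p = 37, n = 1760, the terms are:
  ⌊1760/37^1⌋ = ⌊1760/37⌋ = 47
  ⌊1760/37^2⌋ = ⌊1760/1369⌋ = 1
(the next term ⌊1760/37^3⌋ = 0, terminating the sum). Summing: v_37(1760!) = 47 + 1 = 48.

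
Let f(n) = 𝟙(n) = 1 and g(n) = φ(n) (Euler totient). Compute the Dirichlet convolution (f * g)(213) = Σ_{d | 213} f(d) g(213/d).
(𝟙 * φ)(213) = 213

Divisors of 213: [1, 3, 71, 213]. For each d | 213:
  d = 1: 𝟙(1) · φ(213/1) = 1 · 140 = 140
  d = 3: 𝟙(3) · φ(213/3) = 1 · 70 = 70
  d = 71: 𝟙(71) · φ(213/71) = 1 · 2 = 2
  d = 213: 𝟙(213) · φ(213/213) = 1 · 1 = 1
Summing: (𝟙 * φ)(213) = 140 + 70 + 2 + 1 = 213.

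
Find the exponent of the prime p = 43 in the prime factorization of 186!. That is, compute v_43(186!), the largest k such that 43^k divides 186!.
v_43(186!) = 4

Legendre's formula: v_p(n!) = Σ_{k ≥ 1} ⌊n / p^k⌋. For p = 43, n = 186, the terms are:
  ⌊186/43^1⌋ = ⌊186/43⌋ = 4
(the next term ⌊186/43^2⌋ = 0, terminating the sum). Summing: v_43(186!) = 4 = 4.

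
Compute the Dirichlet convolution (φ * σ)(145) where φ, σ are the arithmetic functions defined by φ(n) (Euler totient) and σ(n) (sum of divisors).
(φ * σ)(145) = 580

Divisors of 145: [1, 5, 29, 145]. For each d | 145:
  d = 1: φ(1) · σ(145/1) = 1 · 180 = 180
  d = 5: φ(5) · σ(145/5) = 4 · 30 = 120
  d = 29: φ(29) · σ(145/29) = 28 · 6 = 168
  d = 145: φ(145) · σ(145/145) = 112 · 1 = 112
Summing: (φ * σ)(145) = 180 + 120 + 168 + 112 = 580.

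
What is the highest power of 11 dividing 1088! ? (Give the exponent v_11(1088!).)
v_11(1088!) = 106

Legendre's formula: v_p(n!) = Σ_{k ≥ 1} ⌊n / p^k⌋. For p = 11, n = 1088, the terms are:
  ⌊1088/11^1⌋ = ⌊1088/11⌋ = 98
  ⌊1088/11^2⌋ = ⌊1088/121⌋ = 8
(the next term ⌊1088/11^3⌋ = 0, terminating the sum). Summing: v_11(1088!) = 98 + 8 = 106.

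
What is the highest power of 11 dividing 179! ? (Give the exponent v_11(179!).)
v_11(179!) = 17

Legendre's formula: v_p(n!) = Σ_{k ≥ 1} ⌊n / p^k⌋. For p = 11, n = 179, the terms are:
  ⌊179/11^1⌋ = ⌊179/11⌋ = 16
  ⌊179/11^2⌋ = ⌊179/121⌋ = 1
(the next term ⌊179/11^3⌋ = 0, terminating the sum). Summing: v_11(179!) = 16 + 1 = 17.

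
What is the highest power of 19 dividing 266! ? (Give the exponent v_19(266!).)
v_19(266!) = 14

Legendre's formula: v_p(n!) = Σ_{k ≥ 1} ⌊n / p^k⌋. For p = 19, n = 266, the terms are:
  ⌊266/19^1⌋ = ⌊266/19⌋ = 14
(the next term ⌊266/19^2⌋ = 0, terminating the sum). Summing: v_19(266!) = 14 = 14.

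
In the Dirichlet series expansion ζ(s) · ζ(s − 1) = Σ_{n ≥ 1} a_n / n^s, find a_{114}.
σ(114) = 240

In the product (Σ m^0/m^s)(Σ k / k^s) = Σ (Σ_{d | n} d) / n^s, the coefficient of 1/n^s is σ(n) = Σ_{d | n} d. For n = 114, divisors are [1, 2, 3, 6, 19, 38, 57, 114]; summing: σ(114) = 240.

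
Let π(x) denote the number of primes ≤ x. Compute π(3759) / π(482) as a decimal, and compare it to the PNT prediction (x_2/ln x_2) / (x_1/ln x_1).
π(3759)/π(482) = 522/92 ≈ 5.6739;  PNT prediction ≈ 5.8529.

π(482) = 92 and π(3759) = 522, so π(3759)/π(482) ≈ 5.6739. The PNT-predicted ratio is (3759/ln(3759)) / (482/ln(482)) ≈ 5.8529. The two agree to within a few percent, as expected.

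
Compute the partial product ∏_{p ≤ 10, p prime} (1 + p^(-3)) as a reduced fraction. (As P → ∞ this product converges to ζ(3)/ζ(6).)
∏ = 1032/875

The primes p ≤ 10 are [2, 3, 5, 7]. For each, (1 + 1/p^3) = (p^3 + 1)/p^3. Multiplying these fractions over p ∈ [2, 3, 5, 7] gives 1032/875. (In the limit P → ∞ this tends to ζ(3)/ζ(6).)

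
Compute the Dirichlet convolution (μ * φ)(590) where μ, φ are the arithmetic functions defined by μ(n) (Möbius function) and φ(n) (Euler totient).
(μ * φ)(590) = 0

Divisors of 590: [1, 2, 5, 10, 59, 118, 295, 590]. For each d | 590:
  d = 1: μ(1) · φ(590/1) = 1 · 232 = 232
  d = 2: μ(2) · φ(590/2) = -1 · 232 = -232
  d = 5: μ(5) · φ(590/5) = -1 · 58 = -58
  d = 10: μ(10) · φ(590/10) = 1 · 58 = 58
  d = 59: μ(59) · φ(590/59) = -1 · 4 = -4
  d = 118: μ(118) · φ(590/118) = 1 · 4 = 4
  d = 295: μ(295) · φ(590/295) = 1 · 1 = 1
  d = 590: μ(590) · φ(590/590) = -1 · 1 = -1
Summing: (μ * φ)(590) = 232 + -232 + -58 + 58 + -4 + 4 + 1 + -1 = 0.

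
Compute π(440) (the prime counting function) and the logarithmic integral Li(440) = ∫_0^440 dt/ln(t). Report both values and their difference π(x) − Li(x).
π(440) = 85;  Li(440) ≈ 92.04;  π(x) − Li(x) ≈ -7.04.

Direct count of primes ≤ 440 gives π(440) = 85. Numerical evaluation of the logarithmic integral gives Li(440) ≈ 92.04. The difference π(x) − Li(x) ≈ -7.04 is typically negative for small/moderate x (Li(x) overestimates), though Littlewood's theorem shows this sign changes infinitely often.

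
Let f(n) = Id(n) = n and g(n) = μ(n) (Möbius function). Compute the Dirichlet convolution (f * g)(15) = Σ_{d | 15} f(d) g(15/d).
(Id * μ)(15) = 8

Divisors of 15: [1, 3, 5, 15]. For each d | 15:
  d = 1: Id(1) · μ(15/1) = 1 · 1 = 1
  d = 3: Id(3) · μ(15/3) = 3 · -1 = -3
  d = 5: Id(5) · μ(15/5) = 5 · -1 = -5
  d = 15: Id(15) · μ(15/15) = 15 · 1 = 15
Summing: (Id * μ)(15) = 1 + -3 + -5 + 15 = 8.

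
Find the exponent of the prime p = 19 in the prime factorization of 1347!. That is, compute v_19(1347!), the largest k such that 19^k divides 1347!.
v_19(1347!) = 73

Legendre's formula: v_p(n!) = Σ_{k ≥ 1} ⌊n / p^k⌋. For p = 19, n = 1347, the terms are:
  ⌊1347/19^1⌋ = ⌊1347/19⌋ = 70
  ⌊1347/19^2⌋ = ⌊1347/361⌋ = 3
(the next term ⌊1347/19^3⌋ = 0, terminating the sum). Summing: v_19(1347!) = 70 + 3 = 73.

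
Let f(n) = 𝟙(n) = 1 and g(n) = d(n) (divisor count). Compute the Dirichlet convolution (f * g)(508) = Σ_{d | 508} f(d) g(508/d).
(𝟙 * d)(508) = 18

Divisors of 508: [1, 2, 4, 127, 254, 508]. For each d | 508:
  d = 1: 𝟙(1) · d(508/1) = 1 · 6 = 6
  d = 2: 𝟙(2) · d(508/2) = 1 · 4 = 4
  d = 4: 𝟙(4) · d(508/4) = 1 · 2 = 2
  d = 127: 𝟙(127) · d(508/127) = 1 · 3 = 3
  d = 254: 𝟙(254) · d(508/254) = 1 · 2 = 2
  d = 508: 𝟙(508) · d(508/508) = 1 · 1 = 1
Summing: (𝟙 * d)(508) = 6 + 4 + 2 + 3 + 2 + 1 = 18.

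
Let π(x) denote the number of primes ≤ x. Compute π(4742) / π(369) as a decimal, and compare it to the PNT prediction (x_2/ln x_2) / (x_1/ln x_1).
π(4742)/π(369) = 639/73 ≈ 8.7534;  PNT prediction ≈ 8.9742.

π(369) = 73 and π(4742) = 639, so π(4742)/π(369) ≈ 8.7534. The PNT-predicted ratio is (4742/ln(4742)) / (369/ln(369)) ≈ 8.9742. The two agree to within a few percent, as expected.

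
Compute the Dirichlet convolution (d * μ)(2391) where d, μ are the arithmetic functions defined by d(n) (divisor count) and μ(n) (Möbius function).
(d * μ)(2391) = 1

Divisors of 2391: [1, 3, 797, 2391]. For each d | 2391:
  d = 1: d(1) · μ(2391/1) = 1 · 1 = 1
  d = 3: d(3) · μ(2391/3) = 2 · -1 = -2
  d = 797: d(797) · μ(2391/797) = 2 · -1 = -2
  d = 2391: d(2391) · μ(2391/2391) = 4 · 1 = 4
Summing: (d * μ)(2391) = 1 + -2 + -2 + 4 = 1.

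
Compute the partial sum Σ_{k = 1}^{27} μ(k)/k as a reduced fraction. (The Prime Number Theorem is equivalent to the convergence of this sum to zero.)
Σ μ(k)/k = 4165258/111546435

Values of μ(k) for 1 ≤ k ≤ 27: μ(1) = 1, μ(2) = -1, μ(3) = -1, μ(5) = -1, μ(6) = 1, μ(7) = -1, μ(10) = 1, μ(11) = -1, μ(13) = -1, μ(14) = 1, μ(15) = 1, μ(17) = -1, μ(19) = -1, μ(21) = 1, μ(22) = 1, μ(23) = -1, μ(26) = 1, with μ = 0 on non-squarefree integers. Summing μ(k)/k for k where μ(k) ≠ 0 gives 4165258/111546435 ≈ 0.0373. (PNT ⟺ this sum → 0 as n → ∞.)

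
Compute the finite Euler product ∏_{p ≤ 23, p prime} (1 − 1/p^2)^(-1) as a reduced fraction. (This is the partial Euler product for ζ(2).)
∏ = 718188003533/440301256704

The primes p ≤ 23 are [2, 3, 5, 7, 11, 13, 17, 19, 23]. For each prime, (1 − 1/p^2)^(-1) = p^2 / (p^2 − 1). The product is (1 − 1/2^2)^(-1), (1 − 1/3^2)^(-1), (1 − 1/5^2)^(-1), (1 − 1/7^2)^(-1), (1 − 1/11^2)^(-1), (1 − 1/13^2)^(-1), (1 − 1/17^2)^(-1), (1 − 1/19^2)^(-1), (1 − 1/23^2)^(-1) = ∏ p^2 / (p^2 − 1) = 718188003533/440301256704.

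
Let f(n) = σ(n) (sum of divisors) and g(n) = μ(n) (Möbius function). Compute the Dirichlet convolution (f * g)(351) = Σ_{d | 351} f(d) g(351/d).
(σ * μ)(351) = 351

Divisors of 351: [1, 3, 9, 13, 27, 39, 117, 351]. For each d | 351:
  d = 1: σ(1) · μ(351/1) = 1 · 0 = 0
  d = 3: σ(3) · μ(351/3) = 4 · 0 = 0
  d = 9: σ(9) · μ(351/9) = 13 · 1 = 13
  d = 13: σ(13) · μ(351/13) = 14 · 0 = 0
  d = 27: σ(27) · μ(351/27) = 40 · -1 = -40
  d = 39: σ(39) · μ(351/39) = 56 · 0 = 0
  d = 117: σ(117) · μ(351/117) = 182 · -1 = -182
  d = 351: σ(351) · μ(351/351) = 560 · 1 = 560
Summing: (σ * μ)(351) = 0 + 0 + 13 + 0 + -40 + 0 + -182 + 560 = 351.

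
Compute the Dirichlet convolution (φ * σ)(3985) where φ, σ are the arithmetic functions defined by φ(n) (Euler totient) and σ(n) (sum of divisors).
(φ * σ)(3985) = 15940

Divisors of 3985: [1, 5, 797, 3985]. For each d | 3985:
  d = 1: φ(1) · σ(3985/1) = 1 · 4788 = 4788
  d = 5: φ(5) · σ(3985/5) = 4 · 798 = 3192
  d = 797: φ(797) · σ(3985/797) = 796 · 6 = 4776
  d = 3985: φ(3985) · σ(3985/3985) = 3184 · 1 = 3184
Summing: (φ * σ)(3985) = 4788 + 3192 + 4776 + 3184 = 15940.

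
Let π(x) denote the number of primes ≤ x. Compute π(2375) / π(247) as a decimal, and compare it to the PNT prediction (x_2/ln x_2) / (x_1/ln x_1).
π(2375)/π(247) = 351/53 ≈ 6.6226;  PNT prediction ≈ 6.8155.

π(247) = 53 and π(2375) = 351, so π(2375)/π(247) ≈ 6.6226. The PNT-predicted ratio is (2375/ln(2375)) / (247/ln(247)) ≈ 6.8155. The two agree to within a few percent, as expected.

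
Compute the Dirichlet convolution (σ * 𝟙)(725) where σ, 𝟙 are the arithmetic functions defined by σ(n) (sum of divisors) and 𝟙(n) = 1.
(σ * 𝟙)(725) = 1178

Divisors of 725: [1, 5, 25, 29, 145, 725]. For each d | 725:
  d = 1: σ(1) · 𝟙(725/1) = 1 · 1 = 1
  d = 5: σ(5) · 𝟙(725/5) = 6 · 1 = 6
  d = 25: σ(25) · 𝟙(725/25) = 31 · 1 = 31
  d = 29: σ(29) · 𝟙(725/29) = 30 · 1 = 30
  d = 145: σ(145) · 𝟙(725/145) = 180 · 1 = 180
  d = 725: σ(725) · 𝟙(725/725) = 930 · 1 = 930
Summing: (σ * 𝟙)(725) = 1 + 6 + 31 + 30 + 180 + 930 = 1178.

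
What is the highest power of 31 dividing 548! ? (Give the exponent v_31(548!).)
v_31(548!) = 17

Legendre's formula: v_p(n!) = Σ_{k ≥ 1} ⌊n / p^k⌋. For p = 31, n = 548, the terms are:
  ⌊548/31^1⌋ = ⌊548/31⌋ = 17
(the next term ⌊548/31^2⌋ = 0, terminating the sum). Summing: v_31(548!) = 17 = 17.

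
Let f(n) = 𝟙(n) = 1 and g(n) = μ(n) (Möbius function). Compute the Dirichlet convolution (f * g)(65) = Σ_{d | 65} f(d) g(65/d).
(𝟙 * μ)(65) = 0

Divisors of 65: [1, 5, 13, 65]. For each d | 65:
  d = 1: 𝟙(1) · μ(65/1) = 1 · 1 = 1
  d = 5: 𝟙(5) · μ(65/5) = 1 · -1 = -1
  d = 13: 𝟙(13) · μ(65/13) = 1 · -1 = -1
  d = 65: 𝟙(65) · μ(65/65) = 1 · 1 = 1
Summing: (𝟙 * μ)(65) = 1 + -1 + -1 + 1 = 0.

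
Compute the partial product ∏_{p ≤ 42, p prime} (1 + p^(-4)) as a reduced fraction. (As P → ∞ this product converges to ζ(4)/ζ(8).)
∏ = 48720475991638584141351346569294960399869967650480384/45198307255822366572981630424624077541402100668355625

The primes p ≤ 42 are [2, 3, 5, 7, 11, 13, 17, 19, 23, 29, 31, 37, 41]. For each, (1 + 1/p^4) = (p^4 + 1)/p^4. Multiplying these fractions over p ∈ [2, 3, 5, 7, 11, 13, 17, 19, 23, 29, 31, 37, 41] gives 48720475991638584141351346569294960399869967650480384/45198307255822366572981630424624077541402100668355625. (In the limit P → ∞ this tends to ζ(4)/ζ(8).)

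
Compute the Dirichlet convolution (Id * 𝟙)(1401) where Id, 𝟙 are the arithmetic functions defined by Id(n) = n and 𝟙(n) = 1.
(Id * 𝟙)(1401) = 1872

Divisors of 1401: [1, 3, 467, 1401]. For each d | 1401:
  d = 1: Id(1) · 𝟙(1401/1) = 1 · 1 = 1
  d = 3: Id(3) · 𝟙(1401/3) = 3 · 1 = 3
  d = 467: Id(467) · 𝟙(1401/467) = 467 · 1 = 467
  d = 1401: Id(1401) · 𝟙(1401/1401) = 1401 · 1 = 1401
Summing: (Id * 𝟙)(1401) = 1 + 3 + 467 + 1401 = 1872.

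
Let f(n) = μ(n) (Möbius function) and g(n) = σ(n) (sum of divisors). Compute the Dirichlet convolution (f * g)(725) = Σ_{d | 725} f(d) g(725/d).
(μ * σ)(725) = 725

Divisors of 725: [1, 5, 25, 29, 145, 725]. For each d | 725:
  d = 1: μ(1) · σ(725/1) = 1 · 930 = 930
  d = 5: μ(5) · σ(725/5) = -1 · 180 = -180
  d = 25: μ(25) · σ(725/25) = 0 · 30 = 0
  d = 29: μ(29) · σ(725/29) = -1 · 31 = -31
  d = 145: μ(145) · σ(725/145) = 1 · 6 = 6
  d = 725: μ(725) · σ(725/725) = 0 · 1 = 0
Summing: (μ * σ)(725) = 930 + -180 + 0 + -31 + 6 + 0 = 725.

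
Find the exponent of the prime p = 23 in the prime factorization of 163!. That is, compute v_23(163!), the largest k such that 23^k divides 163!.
v_23(163!) = 7

Legendre's formula: v_p(n!) = Σ_{k ≥ 1} ⌊n / p^k⌋. For p = 23, n = 163, the terms are:
  ⌊163/23^1⌋ = ⌊163/23⌋ = 7
(the next term ⌊163/23^2⌋ = 0, terminating the sum). Summing: v_23(163!) = 7 = 7.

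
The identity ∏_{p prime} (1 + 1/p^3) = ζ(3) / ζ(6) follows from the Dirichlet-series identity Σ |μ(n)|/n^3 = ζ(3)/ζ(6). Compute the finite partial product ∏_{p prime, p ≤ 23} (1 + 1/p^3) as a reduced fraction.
∏ = 16117288424681472/13642976755448975

The primes p ≤ 23 are [2, 3, 5, 7, 11, 13, 17, 19, 23]. For each, (1 + 1/p^3) = (p^3 + 1)/p^3. Multiplying these fractions over p ∈ [2, 3, 5, 7, 11, 13, 17, 19, 23] gives 16117288424681472/13642976755448975. (In the limit P → ∞ this tends to ζ(3)/ζ(6).)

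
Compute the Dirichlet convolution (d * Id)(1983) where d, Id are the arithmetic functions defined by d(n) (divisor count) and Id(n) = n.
(d * Id)(1983) = 3315

Divisors of 1983: [1, 3, 661, 1983]. For each d | 1983:
  d = 1: d(1) · Id(1983/1) = 1 · 1983 = 1983
  d = 3: d(3) · Id(1983/3) = 2 · 661 = 1322
  d = 661: d(661) · Id(1983/661) = 2 · 3 = 6
  d = 1983: d(1983) · Id(1983/1983) = 4 · 1 = 4
Summing: (d * Id)(1983) = 1983 + 1322 + 6 + 4 = 3315.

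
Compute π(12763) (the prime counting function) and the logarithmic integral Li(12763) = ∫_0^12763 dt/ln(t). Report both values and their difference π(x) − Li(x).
π(12763) = 1523;  Li(12763) ≈ 1542.06;  π(x) − Li(x) ≈ -19.06.

Direct count of primes ≤ 12763 gives π(12763) = 1523. Numerical evaluation of the logarithmic integral gives Li(12763) ≈ 1542.06. The difference π(x) − Li(x) ≈ -19.06 is typically negative for small/moderate x (Li(x) overestimates), though Littlewood's theorem shows this sign changes infinitely often.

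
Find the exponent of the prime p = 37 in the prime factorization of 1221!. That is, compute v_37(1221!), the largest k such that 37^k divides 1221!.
v_37(1221!) = 33

Legendre's formula: v_p(n!) = Σ_{k ≥ 1} ⌊n / p^k⌋. For p = 37, n = 1221, the terms are:
  ⌊1221/37^1⌋ = ⌊1221/37⌋ = 33
(the next term ⌊1221/37^2⌋ = 0, terminating the sum). Summing: v_37(1221!) = 33 = 33.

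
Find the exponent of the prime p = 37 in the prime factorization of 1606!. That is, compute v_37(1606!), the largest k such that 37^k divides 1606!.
v_37(1606!) = 44

Legendre's formula: v_p(n!) = Σ_{k ≥ 1} ⌊n / p^k⌋. For p = 37, n = 1606, the terms are:
  ⌊1606/37^1⌋ = ⌊1606/37⌋ = 43
  ⌊1606/37^2⌋ = ⌊1606/1369⌋ = 1
(the next term ⌊1606/37^3⌋ = 0, terminating the sum). Summing: v_37(1606!) = 43 + 1 = 44.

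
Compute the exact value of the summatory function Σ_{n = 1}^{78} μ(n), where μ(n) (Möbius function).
Σ_{n ≤ 78} μ(n) = -3

Compute μ(n) for each 1 ≤ n ≤ 78: μ(1) = 1, μ(2) = -1, μ(3) = -1, μ(4) = 0, μ(5) = -1, μ(6) = 1, μ(7) = -1, μ(8) = 0, μ(9) = 0, μ(10) = 1, μ(11) = -1, μ(12) = 0, μ(13) = -1, μ(14) = 1, μ(15) = 1, μ(16) = 0, μ(17) = -1, μ(18) = 0, μ(19) = -1, μ(20) = 0, μ(21) = 1, μ(22) = 1, μ(23) = -1, μ(24) = 0, μ(25) = 0, μ(26) = 1, μ(27) = 0, μ(28) = 0, μ(29) = -1, μ(30) = -1, μ(31) = -1, μ(32) = 0, μ(33) = 1, μ(34) = 1, μ(35) = 1, μ(36) = 0, μ(37) = -1, μ(38) = 1, μ(39) = 1, μ(40) = 0, μ(41) = -1, μ(42) = -1, μ(43) = -1, μ(44) = 0, μ(45) = 0, μ(46) = 1, μ(47) = -1, μ(48) = 0, μ(49) = 0, μ(50) = 0, μ(51) = 1, μ(52) = 0, μ(53) = -1, μ(54) = 0, μ(55) = 1, μ(56) = 0, μ(57) = 1, μ(58) = 1, μ(59) = -1, μ(60) = 0, μ(61) = -1, μ(62) = 1, μ(63) = 0, μ(64) = 0, μ(65) = 1, μ(66) = -1, μ(67) = -1, μ(68) = 0, μ(69) = 1, μ(70) = -1, μ(71) = -1, μ(72) = 0, μ(73) = -1, μ(74) = 1, μ(75) = 0, μ(76) = 0, μ(77) = 1, μ(78) = -1. Summing all 78 values: -3. (Mertens function M(x) = Σ_{n ≤ x} μ(n); on average M(x) should be small (PNT ⟺ M(x) = o(x)).)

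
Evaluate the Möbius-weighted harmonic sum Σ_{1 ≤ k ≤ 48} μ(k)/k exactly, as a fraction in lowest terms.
Σ μ(k)/k = -12611493192339623/614889782588491410

Values of μ(k) for 1 ≤ k ≤ 48: μ(1) = 1, μ(2) = -1, μ(3) = -1, μ(5) = -1, μ(6) = 1, μ(7) = -1, μ(10) = 1, μ(11) = -1, μ(13) = -1, μ(14) = 1, μ(15) = 1, μ(17) = -1, μ(19) = -1, μ(21) = 1, μ(22) = 1, μ(23) = -1, μ(26) = 1, μ(29) = -1, μ(30) = -1, μ(31) = -1, μ(33) = 1, μ(34) = 1, μ(35) = 1, μ(37) = -1, μ(38) = 1, μ(39) = 1, μ(41) = -1, μ(42) = -1, μ(43) = -1, μ(46) = 1, μ(47) = -1, with μ = 0 on non-squarefree integers. Summing μ(k)/k for k where μ(k) ≠ 0 gives -12611493192339623/614889782588491410 ≈ -0.0205. (PNT ⟺ this sum → 0 as n → ∞.)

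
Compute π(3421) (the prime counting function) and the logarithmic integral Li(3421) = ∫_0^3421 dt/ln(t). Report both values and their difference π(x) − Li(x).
π(3421) = 480;  Li(3421) ≈ 494.91;  π(x) − Li(x) ≈ -14.91.

Direct count of primes ≤ 3421 gives π(3421) = 480. Numerical evaluation of the logarithmic integral gives Li(3421) ≈ 494.91. The difference π(x) − Li(x) ≈ -14.91 is typically negative for small/moderate x (Li(x) overestimates), though Littlewood's theorem shows this sign changes infinitely often.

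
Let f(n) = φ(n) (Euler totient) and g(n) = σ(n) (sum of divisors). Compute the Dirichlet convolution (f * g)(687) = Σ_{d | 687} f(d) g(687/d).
(φ * σ)(687) = 2748

Divisors of 687: [1, 3, 229, 687]. For each d | 687:
  d = 1: φ(1) · σ(687/1) = 1 · 920 = 920
  d = 3: φ(3) · σ(687/3) = 2 · 230 = 460
  d = 229: φ(229) · σ(687/229) = 228 · 4 = 912
  d = 687: φ(687) · σ(687/687) = 456 · 1 = 456
Summing: (φ * σ)(687) = 920 + 460 + 912 + 456 = 2748.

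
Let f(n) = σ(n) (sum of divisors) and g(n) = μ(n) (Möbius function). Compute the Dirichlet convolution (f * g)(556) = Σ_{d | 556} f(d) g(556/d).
(σ * μ)(556) = 556

Divisors of 556: [1, 2, 4, 139, 278, 556]. For each d | 556:
  d = 1: σ(1) · μ(556/1) = 1 · 0 = 0
  d = 2: σ(2) · μ(556/2) = 3 · 1 = 3
  d = 4: σ(4) · μ(556/4) = 7 · -1 = -7
  d = 139: σ(139) · μ(556/139) = 140 · 0 = 0
  d = 278: σ(278) · μ(556/278) = 420 · -1 = -420
  d = 556: σ(556) · μ(556/556) = 980 · 1 = 980
Summing: (σ * μ)(556) = 0 + 3 + -7 + 0 + -420 + 980 = 556.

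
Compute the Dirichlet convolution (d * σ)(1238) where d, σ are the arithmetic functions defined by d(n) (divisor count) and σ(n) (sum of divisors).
(d * σ)(1238) = 3110

Divisors of 1238: [1, 2, 619, 1238]. For each d | 1238:
  d = 1: d(1) · σ(1238/1) = 1 · 1860 = 1860
  d = 2: d(2) · σ(1238/2) = 2 · 620 = 1240
  d = 619: d(619) · σ(1238/619) = 2 · 3 = 6
  d = 1238: d(1238) · σ(1238/1238) = 4 · 1 = 4
Summing: (d * σ)(1238) = 1860 + 1240 + 6 + 4 = 3110.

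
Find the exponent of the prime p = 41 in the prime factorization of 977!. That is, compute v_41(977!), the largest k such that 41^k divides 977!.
v_41(977!) = 23

Legendre's formula: v_p(n!) = Σ_{k ≥ 1} ⌊n / p^k⌋. For p = 41, n = 977, the terms are:
  ⌊977/41^1⌋ = ⌊977/41⌋ = 23
(the next term ⌊977/41^2⌋ = 0, terminating the sum). Summing: v_41(977!) = 23 = 23.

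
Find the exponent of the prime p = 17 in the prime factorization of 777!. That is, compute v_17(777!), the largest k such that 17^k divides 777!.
v_17(777!) = 47

Legendre's formula: v_p(n!) = Σ_{k ≥ 1} ⌊n / p^k⌋. For p = 17, n = 777, the terms are:
  ⌊777/17^1⌋ = ⌊777/17⌋ = 45
  ⌊777/17^2⌋ = ⌊777/289⌋ = 2
(the next term ⌊777/17^3⌋ = 0, terminating the sum). Summing: v_17(777!) = 45 + 2 = 47.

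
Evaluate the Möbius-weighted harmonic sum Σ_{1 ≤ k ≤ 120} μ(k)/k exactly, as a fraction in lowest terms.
Σ μ(k)/k = -57036343158881297864991132838495688289960443/6322010928083521557629041258308732498654937398

Values of μ(k) for 1 ≤ k ≤ 120: μ(1) = 1, μ(2) = -1, μ(3) = -1, μ(5) = -1, μ(6) = 1, μ(7) = -1, μ(10) = 1, μ(11) = -1, μ(13) = -1, μ(14) = 1, μ(15) = 1, μ(17) = -1, μ(19) = -1, μ(21) = 1, μ(22) = 1, μ(23) = -1, μ(26) = 1, μ(29) = -1, μ(30) = -1, μ(31) = -1, μ(33) = 1, μ(34) = 1, μ(35) = 1, μ(37) = -1, μ(38) = 1, μ(39) = 1, μ(41) = -1, μ(42) = -1, μ(43) = -1, μ(46) = 1, μ(47) = -1, μ(51) = 1, μ(53) = -1, μ(55) = 1, μ(57) = 1, μ(58) = 1, μ(59) = -1, μ(61) = -1, μ(62) = 1, μ(65) = 1, μ(66) = -1, μ(67) = -1, μ(69) = 1, μ(70) = -1, μ(71) = -1, μ(73) = -1, μ(74) = 1, μ(77) = 1, μ(78) = -1, μ(79) = -1, μ(82) = 1, μ(83) = -1, μ(85) = 1, μ(86) = 1, μ(87) = 1, μ(89) = -1, μ(91) = 1, μ(93) = 1, μ(94) = 1, μ(95) = 1, μ(97) = -1, μ(101) = -1, μ(102) = -1, μ(103) = -1, μ(105) = -1, μ(106) = 1, μ(107) = -1, μ(109) = -1, μ(110) = -1, μ(111) = 1, μ(113) = -1, μ(114) = -1, μ(115) = 1, μ(118) = 1, μ(119) = 1, with μ = 0 on non-squarefree integers. Summing μ(k)/k for k where μ(k) ≠ 0 gives -57036343158881297864991132838495688289960443/6322010928083521557629041258308732498654937398 ≈ -0.0090. (PNT ⟺ this sum → 0 as n → ∞.)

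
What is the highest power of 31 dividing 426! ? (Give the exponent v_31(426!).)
v_31(426!) = 13

Legendre's formula: v_p(n!) = Σ_{k ≥ 1} ⌊n / p^k⌋. For p = 31, n = 426, the terms are:
  ⌊426/31^1⌋ = ⌊426/31⌋ = 13
(the next term ⌊426/31^2⌋ = 0, terminating the sum). Summing: v_31(426!) = 13 = 13.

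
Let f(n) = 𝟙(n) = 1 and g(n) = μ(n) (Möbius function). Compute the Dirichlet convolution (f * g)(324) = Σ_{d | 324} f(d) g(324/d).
(𝟙 * μ)(324) = 0

Divisors of 324: [1, 2, 3, 4, 6, 9, 12, 18, 27, 36, 54, 81, 108, 162, 324]. For each d | 324:
  d = 1: 𝟙(1) · μ(324/1) = 1 · 0 = 0
  d = 2: 𝟙(2) · μ(324/2) = 1 · 0 = 0
  d = 3: 𝟙(3) · μ(324/3) = 1 · 0 = 0
  d = 4: 𝟙(4) · μ(324/4) = 1 · 0 = 0
  d = 6: 𝟙(6) · μ(324/6) = 1 · 0 = 0
  d = 9: 𝟙(9) · μ(324/9) = 1 · 0 = 0
  d = 12: 𝟙(12) · μ(324/12) = 1 · 0 = 0
  d = 18: 𝟙(18) · μ(324/18) = 1 · 0 = 0
  d = 27: 𝟙(27) · μ(324/27) = 1 · 0 = 0
  d = 36: 𝟙(36) · μ(324/36) = 1 · 0 = 0
  d = 54: 𝟙(54) · μ(324/54) = 1 · 1 = 1
  d = 81: 𝟙(81) · μ(324/81) = 1 · 0 = 0
  d = 108: 𝟙(108) · μ(324/108) = 1 · -1 = -1
  d = 162: 𝟙(162) · μ(324/162) = 1 · -1 = -1
  d = 324: 𝟙(324) · μ(324/324) = 1 · 1 = 1
Summing: (𝟙 * μ)(324) = 0 + 0 + 0 + 0 + 0 + 0 + 0 + 0 + 0 + 0 + 1 + 0 + -1 + -1 + 1 = 0.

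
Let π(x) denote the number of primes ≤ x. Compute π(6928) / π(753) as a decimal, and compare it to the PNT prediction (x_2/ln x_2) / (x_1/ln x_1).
π(6928)/π(753) = 890/133 ≈ 6.6917;  PNT prediction ≈ 6.8916.

π(753) = 133 and π(6928) = 890, so π(6928)/π(753) ≈ 6.6917. The PNT-predicted ratio is (6928/ln(6928)) / (753/ln(753)) ≈ 6.8916. The two agree to within a few percent, as expected.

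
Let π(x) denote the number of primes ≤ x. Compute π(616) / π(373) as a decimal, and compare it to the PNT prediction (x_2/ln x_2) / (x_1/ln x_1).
π(616)/π(373) = 112/74 ≈ 1.5135;  PNT prediction ≈ 1.5225.

π(373) = 74 and π(616) = 112, so π(616)/π(373) ≈ 1.5135. The PNT-predicted ratio is (616/ln(616)) / (373/ln(373)) ≈ 1.5225. The two agree to within a few percent, as expected.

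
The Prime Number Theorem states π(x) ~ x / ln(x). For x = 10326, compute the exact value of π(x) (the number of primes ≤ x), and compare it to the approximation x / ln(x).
π(10326) = 1266;  x/ln(x) ≈ 1117.24;  relative error ≈ 11.75%.

Directly count primes up to 10326: π(10326) = 1266. The PNT approximation gives 10326/ln(10326) ≈ 10326/9.24242 ≈ 1117.24. Relative error (π(x) − x/ln(x)) / π(x) ≈ 11.75%; the approximation is known to undercount slightly (Li(x) is a better estimate).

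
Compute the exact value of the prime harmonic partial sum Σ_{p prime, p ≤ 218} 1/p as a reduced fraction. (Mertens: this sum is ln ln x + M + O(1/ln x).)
Σ 1/p = 3215488142498485484492183158345029261034221047849345857469577412562094716564064084247/1645783550795210387735581011435590727981167322669649249414629852197255934130751870910

π(218) = 47, so the primes ≤ 218 are [2, 3, 5, 7, 11, 13, 17, 19, 23, 29, 31, 37, 41, 43, 47, 53, 59, 61, 67, 71, 73, 79, 83, 89, 97, 101, 103, 107, 109, 113, 127, 131, 137, 139, 149, 151, 157, 163, 167, 173, 179, 181, 191, 193, 197, 199, 211]. Summing 1/p over these primes: 3215488142498485484492183158345029261034221047849345857469577412562094716564064084247/1645783550795210387735581011435590727981167322669649249414629852197255934130751870910 ≈ 1.9538. Mertens estimate ln ln(218) + 0.2615 ≈ 1.9450.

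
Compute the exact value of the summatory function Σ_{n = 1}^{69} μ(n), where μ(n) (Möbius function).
Σ_{n ≤ 69} μ(n) = -1

Compute μ(n) for each 1 ≤ n ≤ 69: μ(1) = 1, μ(2) = -1, μ(3) = -1, μ(4) = 0, μ(5) = -1, μ(6) = 1, μ(7) = -1, μ(8) = 0, μ(9) = 0, μ(10) = 1, μ(11) = -1, μ(12) = 0, μ(13) = -1, μ(14) = 1, μ(15) = 1, μ(16) = 0, μ(17) = -1, μ(18) = 0, μ(19) = -1, μ(20) = 0, μ(21) = 1, μ(22) = 1, μ(23) = -1, μ(24) = 0, μ(25) = 0, μ(26) = 1, μ(27) = 0, μ(28) = 0, μ(29) = -1, μ(30) = -1, μ(31) = -1, μ(32) = 0, μ(33) = 1, μ(34) = 1, μ(35) = 1, μ(36) = 0, μ(37) = -1, μ(38) = 1, μ(39) = 1, μ(40) = 0, μ(41) = -1, μ(42) = -1, μ(43) = -1, μ(44) = 0, μ(45) = 0, μ(46) = 1, μ(47) = -1, μ(48) = 0, μ(49) = 0, μ(50) = 0, μ(51) = 1, μ(52) = 0, μ(53) = -1, μ(54) = 0, μ(55) = 1, μ(56) = 0, μ(57) = 1, μ(58) = 1, μ(59) = -1, μ(60) = 0, μ(61) = -1, μ(62) = 1, μ(63) = 0, μ(64) = 0, μ(65) = 1, μ(66) = -1, μ(67) = -1, μ(68) = 0, μ(69) = 1. Summing all 69 values: -1. (Mertens function M(x) = Σ_{n ≤ x} μ(n); on average M(x) should be small (PNT ⟺ M(x) = o(x)).)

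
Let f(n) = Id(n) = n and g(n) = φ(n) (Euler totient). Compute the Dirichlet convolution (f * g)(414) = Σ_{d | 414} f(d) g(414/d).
(Id * φ)(414) = 2835

Divisors of 414: [1, 2, 3, 6, 9, 18, 23, 46, 69, 138, 207, 414]. For each d | 414:
  d = 1: Id(1) · φ(414/1) = 1 · 132 = 132
  d = 2: Id(2) · φ(414/2) = 2 · 132 = 264
  d = 3: Id(3) · φ(414/3) = 3 · 44 = 132
  d = 6: Id(6) · φ(414/6) = 6 · 44 = 264
  d = 9: Id(9) · φ(414/9) = 9 · 22 = 198
  d = 18: Id(18) · φ(414/18) = 18 · 22 = 396
  d = 23: Id(23) · φ(414/23) = 23 · 6 = 138
  d = 46: Id(46) · φ(414/46) = 46 · 6 = 276
  d = 69: Id(69) · φ(414/69) = 69 · 2 = 138
  d = 138: Id(138) · φ(414/138) = 138 · 2 = 276
  d = 207: Id(207) · φ(414/207) = 207 · 1 = 207
  d = 414: Id(414) · φ(414/414) = 414 · 1 = 414
Summing: (Id * φ)(414) = 132 + 264 + 132 + 264 + 198 + 396 + 138 + 276 + 138 + 276 + 207 + 414 = 2835.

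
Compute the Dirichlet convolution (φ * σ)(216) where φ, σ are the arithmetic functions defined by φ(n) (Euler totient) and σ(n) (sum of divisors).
(φ * σ)(216) = 3456

Divisors of 216: [1, 2, 3, 4, 6, 8, 9, 12, 18, 24, 27, 36, 54, 72, 108, 216]. For each d | 216:
  d = 1: φ(1) · σ(216/1) = 1 · 600 = 600
  d = 2: φ(2) · σ(216/2) = 1 · 280 = 280
  d = 3: φ(3) · σ(216/3) = 2 · 195 = 390
  d = 4: φ(4) · σ(216/4) = 2 · 120 = 240
  d = 6: φ(6) · σ(216/6) = 2 · 91 = 182
  d = 8: φ(8) · σ(216/8) = 4 · 40 = 160
  d = 9: φ(9) · σ(216/9) = 6 · 60 = 360
  d = 12: φ(12) · σ(216/12) = 4 · 39 = 156
  d = 18: φ(18) · σ(216/18) = 6 · 28 = 168
  d = 24: φ(24) · σ(216/24) = 8 · 13 = 104
  d = 27: φ(27) · σ(216/27) = 18 · 15 = 270
  d = 36: φ(36) · σ(216/36) = 12 · 12 = 144
  d = 54: φ(54) · σ(216/54) = 18 · 7 = 126
  d = 72: φ(72) · σ(216/72) = 24 · 4 = 96
  d = 108: φ(108) · σ(216/108) = 36 · 3 = 108
  d = 216: φ(216) · σ(216/216) = 72 · 1 = 72
Summing: (φ * σ)(216) = 600 + 280 + 390 + 240 + 182 + 160 + 360 + 156 + 168 + 104 + 270 + 144 + 126 + 96 + 108 + 72 = 3456.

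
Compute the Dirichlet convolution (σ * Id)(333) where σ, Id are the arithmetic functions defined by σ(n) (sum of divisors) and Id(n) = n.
(σ * Id)(333) = 2550

Divisors of 333: [1, 3, 9, 37, 111, 333]. For each d | 333:
  d = 1: σ(1) · Id(333/1) = 1 · 333 = 333
  d = 3: σ(3) · Id(333/3) = 4 · 111 = 444
  d = 9: σ(9) · Id(333/9) = 13 · 37 = 481
  d = 37: σ(37) · Id(333/37) = 38 · 9 = 342
  d = 111: σ(111) · Id(333/111) = 152 · 3 = 456
  d = 333: σ(333) · Id(333/333) = 494 · 1 = 494
Summing: (σ * Id)(333) = 333 + 444 + 481 + 342 + 456 + 494 = 2550.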